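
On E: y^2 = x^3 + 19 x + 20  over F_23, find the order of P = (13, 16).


Compute successive multiples of P until we hit O:
  1P = (13, 16)
  2P = (15, 0)
  3P = (13, 7)
  4P = O

ord(P) = 4


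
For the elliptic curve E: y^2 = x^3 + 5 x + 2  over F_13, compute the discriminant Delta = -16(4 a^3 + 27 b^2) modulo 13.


4 a^3 + 27 b^2 = 4*5^3 + 27*2^2 = 500 + 108 = 608
Delta = -16 * (608) = -9728
Delta mod 13 = 9

Delta = 9 (mod 13)


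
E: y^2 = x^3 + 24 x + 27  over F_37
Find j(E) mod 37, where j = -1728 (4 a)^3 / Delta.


Delta = -16(4 a^3 + 27 b^2) mod 37 = 24
-1728 * (4 a)^3 = -1728 * (4*24)^3 mod 37 = 23
j = 23 * 24^(-1) mod 37 = 21

j = 21 (mod 37)


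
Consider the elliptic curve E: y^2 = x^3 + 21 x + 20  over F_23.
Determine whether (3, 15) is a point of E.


Check whether y^2 = x^3 + 21 x + 20 (mod 23) for (x, y) = (3, 15).
LHS: y^2 = 15^2 mod 23 = 18
RHS: x^3 + 21 x + 20 = 3^3 + 21*3 + 20 mod 23 = 18
LHS = RHS

Yes, on the curve


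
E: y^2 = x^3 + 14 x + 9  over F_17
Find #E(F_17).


For each x in F_17, count y with y^2 = x^3 + 14 x + 9 mod 17:
  x = 0: RHS = 9, y in [3, 14]  -> 2 point(s)
  x = 5: RHS = 0, y in [0]  -> 1 point(s)
  x = 7: RHS = 8, y in [5, 12]  -> 2 point(s)
  x = 8: RHS = 4, y in [2, 15]  -> 2 point(s)
  x = 11: RHS = 15, y in [7, 10]  -> 2 point(s)
  x = 12: RHS = 1, y in [1, 16]  -> 2 point(s)
  x = 13: RHS = 8, y in [5, 12]  -> 2 point(s)
  x = 14: RHS = 8, y in [5, 12]  -> 2 point(s)
Affine points: 15. Add the point at infinity: total = 16.

#E(F_17) = 16


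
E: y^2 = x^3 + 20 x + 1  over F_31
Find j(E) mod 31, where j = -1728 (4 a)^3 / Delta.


Delta = -16(4 a^3 + 27 b^2) mod 31 = 29
-1728 * (4 a)^3 = -1728 * (4*20)^3 mod 31 = 1
j = 1 * 29^(-1) mod 31 = 15

j = 15 (mod 31)


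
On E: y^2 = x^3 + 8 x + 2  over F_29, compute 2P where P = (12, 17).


Doubling: s = (3 x1^2 + a) / (2 y1)
s = (3*12^2 + 8) / (2*17) mod 29 = 1
x3 = s^2 - 2 x1 mod 29 = 1^2 - 2*12 = 6
y3 = s (x1 - x3) - y1 mod 29 = 1 * (12 - 6) - 17 = 18

2P = (6, 18)


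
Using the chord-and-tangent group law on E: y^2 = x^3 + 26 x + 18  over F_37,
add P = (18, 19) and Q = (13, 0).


P != Q, so use the chord formula.
s = (y2 - y1) / (x2 - x1) = (18) / (32) mod 37 = 26
x3 = s^2 - x1 - x2 mod 37 = 26^2 - 18 - 13 = 16
y3 = s (x1 - x3) - y1 mod 37 = 26 * (18 - 16) - 19 = 33

P + Q = (16, 33)


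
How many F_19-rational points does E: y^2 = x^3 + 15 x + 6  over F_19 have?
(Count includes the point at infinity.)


For each x in F_19, count y with y^2 = x^3 + 15 x + 6 mod 19:
  x = 0: RHS = 6, y in [5, 14]  -> 2 point(s)
  x = 2: RHS = 6, y in [5, 14]  -> 2 point(s)
  x = 4: RHS = 16, y in [4, 15]  -> 2 point(s)
  x = 5: RHS = 16, y in [4, 15]  -> 2 point(s)
  x = 7: RHS = 17, y in [6, 13]  -> 2 point(s)
  x = 8: RHS = 11, y in [7, 12]  -> 2 point(s)
  x = 10: RHS = 16, y in [4, 15]  -> 2 point(s)
  x = 11: RHS = 1, y in [1, 18]  -> 2 point(s)
  x = 13: RHS = 4, y in [2, 17]  -> 2 point(s)
  x = 17: RHS = 6, y in [5, 14]  -> 2 point(s)
  x = 18: RHS = 9, y in [3, 16]  -> 2 point(s)
Affine points: 22. Add the point at infinity: total = 23.

#E(F_19) = 23


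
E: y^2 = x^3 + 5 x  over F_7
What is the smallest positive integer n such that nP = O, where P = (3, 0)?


Compute successive multiples of P until we hit O:
  1P = (3, 0)
  2P = O

ord(P) = 2


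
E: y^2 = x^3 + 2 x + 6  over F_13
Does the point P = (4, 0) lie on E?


Check whether y^2 = x^3 + 2 x + 6 (mod 13) for (x, y) = (4, 0).
LHS: y^2 = 0^2 mod 13 = 0
RHS: x^3 + 2 x + 6 = 4^3 + 2*4 + 6 mod 13 = 0
LHS = RHS

Yes, on the curve


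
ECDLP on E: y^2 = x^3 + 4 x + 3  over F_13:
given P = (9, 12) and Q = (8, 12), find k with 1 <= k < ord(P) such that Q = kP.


Enumerate multiples of P until we hit Q = (8, 12):
  1P = (9, 12)
  2P = (8, 1)
  3P = (0, 9)
  4P = (7, 6)
  5P = (6, 10)
  6P = (10, 9)
  7P = (3, 9)
  8P = (11, 0)
  9P = (3, 4)
  10P = (10, 4)
  11P = (6, 3)
  12P = (7, 7)
  13P = (0, 4)
  14P = (8, 12)
Match found at i = 14.

k = 14


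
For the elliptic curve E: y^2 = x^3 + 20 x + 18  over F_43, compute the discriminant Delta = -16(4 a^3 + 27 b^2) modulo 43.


4 a^3 + 27 b^2 = 4*20^3 + 27*18^2 = 32000 + 8748 = 40748
Delta = -16 * (40748) = -651968
Delta mod 43 = 41

Delta = 41 (mod 43)


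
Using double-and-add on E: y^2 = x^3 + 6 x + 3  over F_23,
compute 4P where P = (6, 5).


k = 4 = 100_2 (binary, LSB first: 001)
Double-and-add from P = (6, 5):
  bit 0 = 0: acc unchanged = O
  bit 1 = 0: acc unchanged = O
  bit 2 = 1: acc = O + (20, 2) = (20, 2)

4P = (20, 2)


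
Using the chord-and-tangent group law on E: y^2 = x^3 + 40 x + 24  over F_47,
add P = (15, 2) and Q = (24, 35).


P != Q, so use the chord formula.
s = (y2 - y1) / (x2 - x1) = (33) / (9) mod 47 = 35
x3 = s^2 - x1 - x2 mod 47 = 35^2 - 15 - 24 = 11
y3 = s (x1 - x3) - y1 mod 47 = 35 * (15 - 11) - 2 = 44

P + Q = (11, 44)


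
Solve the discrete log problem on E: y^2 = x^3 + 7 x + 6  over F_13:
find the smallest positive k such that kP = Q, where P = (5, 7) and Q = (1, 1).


Enumerate multiples of P until we hit Q = (1, 1):
  1P = (5, 7)
  2P = (6, 2)
  3P = (1, 12)
  4P = (11, 7)
  5P = (10, 6)
  6P = (10, 7)
  7P = (11, 6)
  8P = (1, 1)
Match found at i = 8.

k = 8


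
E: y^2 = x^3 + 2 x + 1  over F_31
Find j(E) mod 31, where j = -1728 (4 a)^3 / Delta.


Delta = -16(4 a^3 + 27 b^2) mod 31 = 17
-1728 * (4 a)^3 = -1728 * (4*2)^3 mod 31 = 4
j = 4 * 17^(-1) mod 31 = 13

j = 13 (mod 31)


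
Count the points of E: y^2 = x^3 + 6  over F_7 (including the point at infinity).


For each x in F_7, count y with y^2 = x^3 + 0 x + 6 mod 7:
  x = 1: RHS = 0, y in [0]  -> 1 point(s)
  x = 2: RHS = 0, y in [0]  -> 1 point(s)
  x = 4: RHS = 0, y in [0]  -> 1 point(s)
Affine points: 3. Add the point at infinity: total = 4.

#E(F_7) = 4


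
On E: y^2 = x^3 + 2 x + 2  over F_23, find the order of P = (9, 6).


Compute successive multiples of P until we hit O:
  1P = (9, 6)
  2P = (8, 1)
  3P = (8, 22)
  4P = (9, 17)
  5P = O

ord(P) = 5


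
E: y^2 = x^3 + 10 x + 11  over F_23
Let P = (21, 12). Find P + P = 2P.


Doubling: s = (3 x1^2 + a) / (2 y1)
s = (3*21^2 + 10) / (2*12) mod 23 = 22
x3 = s^2 - 2 x1 mod 23 = 22^2 - 2*21 = 5
y3 = s (x1 - x3) - y1 mod 23 = 22 * (21 - 5) - 12 = 18

2P = (5, 18)


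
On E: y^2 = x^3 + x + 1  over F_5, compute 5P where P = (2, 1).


k = 5 = 101_2 (binary, LSB first: 101)
Double-and-add from P = (2, 1):
  bit 0 = 1: acc = O + (2, 1) = (2, 1)
  bit 1 = 0: acc unchanged = (2, 1)
  bit 2 = 1: acc = (2, 1) + (2, 1) = (2, 4)

5P = (2, 4)


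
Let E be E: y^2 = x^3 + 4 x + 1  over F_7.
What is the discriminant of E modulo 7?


4 a^3 + 27 b^2 = 4*4^3 + 27*1^2 = 256 + 27 = 283
Delta = -16 * (283) = -4528
Delta mod 7 = 1

Delta = 1 (mod 7)


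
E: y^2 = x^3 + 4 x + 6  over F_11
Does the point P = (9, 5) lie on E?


Check whether y^2 = x^3 + 4 x + 6 (mod 11) for (x, y) = (9, 5).
LHS: y^2 = 5^2 mod 11 = 3
RHS: x^3 + 4 x + 6 = 9^3 + 4*9 + 6 mod 11 = 1
LHS != RHS

No, not on the curve


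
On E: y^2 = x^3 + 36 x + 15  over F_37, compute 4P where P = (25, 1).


k = 4 = 100_2 (binary, LSB first: 001)
Double-and-add from P = (25, 1):
  bit 0 = 0: acc unchanged = O
  bit 1 = 0: acc unchanged = O
  bit 2 = 1: acc = O + (25, 36) = (25, 36)

4P = (25, 36)


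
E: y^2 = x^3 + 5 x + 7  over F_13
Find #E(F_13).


For each x in F_13, count y with y^2 = x^3 + 5 x + 7 mod 13:
  x = 1: RHS = 0, y in [0]  -> 1 point(s)
  x = 2: RHS = 12, y in [5, 8]  -> 2 point(s)
  x = 3: RHS = 10, y in [6, 7]  -> 2 point(s)
  x = 4: RHS = 0, y in [0]  -> 1 point(s)
  x = 5: RHS = 1, y in [1, 12]  -> 2 point(s)
  x = 8: RHS = 0, y in [0]  -> 1 point(s)
  x = 9: RHS = 1, y in [1, 12]  -> 2 point(s)
  x = 10: RHS = 4, y in [2, 11]  -> 2 point(s)
  x = 12: RHS = 1, y in [1, 12]  -> 2 point(s)
Affine points: 15. Add the point at infinity: total = 16.

#E(F_13) = 16


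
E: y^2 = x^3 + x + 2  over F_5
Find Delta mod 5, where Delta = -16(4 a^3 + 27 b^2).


4 a^3 + 27 b^2 = 4*1^3 + 27*2^2 = 4 + 108 = 112
Delta = -16 * (112) = -1792
Delta mod 5 = 3

Delta = 3 (mod 5)


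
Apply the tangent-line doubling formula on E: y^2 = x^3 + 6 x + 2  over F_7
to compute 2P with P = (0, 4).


Doubling: s = (3 x1^2 + a) / (2 y1)
s = (3*0^2 + 6) / (2*4) mod 7 = 6
x3 = s^2 - 2 x1 mod 7 = 6^2 - 2*0 = 1
y3 = s (x1 - x3) - y1 mod 7 = 6 * (0 - 1) - 4 = 4

2P = (1, 4)


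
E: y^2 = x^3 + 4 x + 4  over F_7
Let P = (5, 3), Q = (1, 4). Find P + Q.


P != Q, so use the chord formula.
s = (y2 - y1) / (x2 - x1) = (1) / (3) mod 7 = 5
x3 = s^2 - x1 - x2 mod 7 = 5^2 - 5 - 1 = 5
y3 = s (x1 - x3) - y1 mod 7 = 5 * (5 - 5) - 3 = 4

P + Q = (5, 4)


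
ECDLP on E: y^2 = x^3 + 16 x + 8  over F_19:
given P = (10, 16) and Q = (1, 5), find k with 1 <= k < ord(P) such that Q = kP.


Enumerate multiples of P until we hit Q = (1, 5):
  1P = (10, 16)
  2P = (3, 8)
  3P = (17, 14)
  4P = (1, 14)
  5P = (5, 2)
  6P = (5, 17)
  7P = (1, 5)
Match found at i = 7.

k = 7


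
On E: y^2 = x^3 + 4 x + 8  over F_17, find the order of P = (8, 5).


Compute successive multiples of P until we hit O:
  1P = (8, 5)
  2P = (3, 8)
  3P = (5, 0)
  4P = (3, 9)
  5P = (8, 12)
  6P = O

ord(P) = 6


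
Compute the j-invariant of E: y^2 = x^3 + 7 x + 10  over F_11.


Delta = -16(4 a^3 + 27 b^2) mod 11 = 1
-1728 * (4 a)^3 = -1728 * (4*7)^3 mod 11 = 4
j = 4 * 1^(-1) mod 11 = 4

j = 4 (mod 11)


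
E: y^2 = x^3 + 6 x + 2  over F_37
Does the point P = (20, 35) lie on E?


Check whether y^2 = x^3 + 6 x + 2 (mod 37) for (x, y) = (20, 35).
LHS: y^2 = 35^2 mod 37 = 4
RHS: x^3 + 6 x + 2 = 20^3 + 6*20 + 2 mod 37 = 19
LHS != RHS

No, not on the curve


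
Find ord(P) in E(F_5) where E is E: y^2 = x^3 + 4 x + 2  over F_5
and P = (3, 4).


Compute successive multiples of P until we hit O:
  1P = (3, 4)
  2P = (3, 1)
  3P = O

ord(P) = 3


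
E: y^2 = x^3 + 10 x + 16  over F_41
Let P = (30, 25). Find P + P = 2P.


Doubling: s = (3 x1^2 + a) / (2 y1)
s = (3*30^2 + 10) / (2*25) mod 41 = 5
x3 = s^2 - 2 x1 mod 41 = 5^2 - 2*30 = 6
y3 = s (x1 - x3) - y1 mod 41 = 5 * (30 - 6) - 25 = 13

2P = (6, 13)


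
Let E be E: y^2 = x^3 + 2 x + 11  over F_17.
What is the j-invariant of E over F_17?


Delta = -16(4 a^3 + 27 b^2) mod 17 = 1
-1728 * (4 a)^3 = -1728 * (4*2)^3 mod 17 = 12
j = 12 * 1^(-1) mod 17 = 12

j = 12 (mod 17)


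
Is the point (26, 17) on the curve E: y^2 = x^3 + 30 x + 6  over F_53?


Check whether y^2 = x^3 + 30 x + 6 (mod 53) for (x, y) = (26, 17).
LHS: y^2 = 17^2 mod 53 = 24
RHS: x^3 + 30 x + 6 = 26^3 + 30*26 + 6 mod 53 = 24
LHS = RHS

Yes, on the curve


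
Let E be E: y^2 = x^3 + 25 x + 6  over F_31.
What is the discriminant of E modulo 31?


4 a^3 + 27 b^2 = 4*25^3 + 27*6^2 = 62500 + 972 = 63472
Delta = -16 * (63472) = -1015552
Delta mod 31 = 8

Delta = 8 (mod 31)


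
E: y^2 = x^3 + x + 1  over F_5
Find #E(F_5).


For each x in F_5, count y with y^2 = x^3 + 1 x + 1 mod 5:
  x = 0: RHS = 1, y in [1, 4]  -> 2 point(s)
  x = 2: RHS = 1, y in [1, 4]  -> 2 point(s)
  x = 3: RHS = 1, y in [1, 4]  -> 2 point(s)
  x = 4: RHS = 4, y in [2, 3]  -> 2 point(s)
Affine points: 8. Add the point at infinity: total = 9.

#E(F_5) = 9


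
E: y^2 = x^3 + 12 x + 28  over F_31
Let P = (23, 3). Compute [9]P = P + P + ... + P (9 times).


k = 9 = 1001_2 (binary, LSB first: 1001)
Double-and-add from P = (23, 3):
  bit 0 = 1: acc = O + (23, 3) = (23, 3)
  bit 1 = 0: acc unchanged = (23, 3)
  bit 2 = 0: acc unchanged = (23, 3)
  bit 3 = 1: acc = (23, 3) + (1, 17) = (1, 14)

9P = (1, 14)


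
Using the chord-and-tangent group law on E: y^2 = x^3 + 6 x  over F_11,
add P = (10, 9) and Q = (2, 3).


P != Q, so use the chord formula.
s = (y2 - y1) / (x2 - x1) = (5) / (3) mod 11 = 9
x3 = s^2 - x1 - x2 mod 11 = 9^2 - 10 - 2 = 3
y3 = s (x1 - x3) - y1 mod 11 = 9 * (10 - 3) - 9 = 10

P + Q = (3, 10)


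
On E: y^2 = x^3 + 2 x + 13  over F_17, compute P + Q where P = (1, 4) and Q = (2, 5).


P != Q, so use the chord formula.
s = (y2 - y1) / (x2 - x1) = (1) / (1) mod 17 = 1
x3 = s^2 - x1 - x2 mod 17 = 1^2 - 1 - 2 = 15
y3 = s (x1 - x3) - y1 mod 17 = 1 * (1 - 15) - 4 = 16

P + Q = (15, 16)


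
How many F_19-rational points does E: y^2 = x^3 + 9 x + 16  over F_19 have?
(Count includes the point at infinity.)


For each x in F_19, count y with y^2 = x^3 + 9 x + 16 mod 19:
  x = 0: RHS = 16, y in [4, 15]  -> 2 point(s)
  x = 1: RHS = 7, y in [8, 11]  -> 2 point(s)
  x = 2: RHS = 4, y in [2, 17]  -> 2 point(s)
  x = 6: RHS = 1, y in [1, 18]  -> 2 point(s)
  x = 7: RHS = 4, y in [2, 17]  -> 2 point(s)
  x = 8: RHS = 11, y in [7, 12]  -> 2 point(s)
  x = 9: RHS = 9, y in [3, 16]  -> 2 point(s)
  x = 10: RHS = 4, y in [2, 17]  -> 2 point(s)
  x = 12: RHS = 9, y in [3, 16]  -> 2 point(s)
  x = 14: RHS = 17, y in [6, 13]  -> 2 point(s)
  x = 15: RHS = 11, y in [7, 12]  -> 2 point(s)
  x = 16: RHS = 0, y in [0]  -> 1 point(s)
  x = 17: RHS = 9, y in [3, 16]  -> 2 point(s)
  x = 18: RHS = 6, y in [5, 14]  -> 2 point(s)
Affine points: 27. Add the point at infinity: total = 28.

#E(F_19) = 28


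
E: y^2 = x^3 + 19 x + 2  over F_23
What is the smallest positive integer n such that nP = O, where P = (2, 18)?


Compute successive multiples of P until we hit O:
  1P = (2, 18)
  2P = (4, 2)
  3P = (12, 16)
  4P = (21, 18)
  5P = (0, 5)
  6P = (0, 18)
  7P = (21, 5)
  8P = (12, 7)
  ... (continuing to 11P)
  11P = O

ord(P) = 11


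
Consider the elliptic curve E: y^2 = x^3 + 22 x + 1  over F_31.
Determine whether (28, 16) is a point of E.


Check whether y^2 = x^3 + 22 x + 1 (mod 31) for (x, y) = (28, 16).
LHS: y^2 = 16^2 mod 31 = 8
RHS: x^3 + 22 x + 1 = 28^3 + 22*28 + 1 mod 31 = 1
LHS != RHS

No, not on the curve


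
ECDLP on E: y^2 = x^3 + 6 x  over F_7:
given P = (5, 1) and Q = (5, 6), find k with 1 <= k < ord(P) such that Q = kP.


Enumerate multiples of P until we hit Q = (5, 6):
  1P = (5, 1)
  2P = (1, 0)
  3P = (5, 6)
Match found at i = 3.

k = 3


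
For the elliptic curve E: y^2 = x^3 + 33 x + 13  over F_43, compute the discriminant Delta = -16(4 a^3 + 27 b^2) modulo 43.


4 a^3 + 27 b^2 = 4*33^3 + 27*13^2 = 143748 + 4563 = 148311
Delta = -16 * (148311) = -2372976
Delta mod 43 = 22

Delta = 22 (mod 43)


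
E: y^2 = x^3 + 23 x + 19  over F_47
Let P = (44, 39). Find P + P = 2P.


Doubling: s = (3 x1^2 + a) / (2 y1)
s = (3*44^2 + 23) / (2*39) mod 47 = 38
x3 = s^2 - 2 x1 mod 47 = 38^2 - 2*44 = 40
y3 = s (x1 - x3) - y1 mod 47 = 38 * (44 - 40) - 39 = 19

2P = (40, 19)


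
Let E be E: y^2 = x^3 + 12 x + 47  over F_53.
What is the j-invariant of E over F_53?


Delta = -16(4 a^3 + 27 b^2) mod 53 = 49
-1728 * (4 a)^3 = -1728 * (4*12)^3 mod 53 = 25
j = 25 * 49^(-1) mod 53 = 7

j = 7 (mod 53)


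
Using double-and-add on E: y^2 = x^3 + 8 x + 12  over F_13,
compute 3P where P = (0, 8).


k = 3 = 11_2 (binary, LSB first: 11)
Double-and-add from P = (0, 8):
  bit 0 = 1: acc = O + (0, 8) = (0, 8)
  bit 1 = 1: acc = (0, 8) + (10, 0) = (0, 5)

3P = (0, 5)


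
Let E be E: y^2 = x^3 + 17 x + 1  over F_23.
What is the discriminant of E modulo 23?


4 a^3 + 27 b^2 = 4*17^3 + 27*1^2 = 19652 + 27 = 19679
Delta = -16 * (19679) = -314864
Delta mod 23 = 6

Delta = 6 (mod 23)


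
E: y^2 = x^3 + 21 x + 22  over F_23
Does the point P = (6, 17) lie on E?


Check whether y^2 = x^3 + 21 x + 22 (mod 23) for (x, y) = (6, 17).
LHS: y^2 = 17^2 mod 23 = 13
RHS: x^3 + 21 x + 22 = 6^3 + 21*6 + 22 mod 23 = 19
LHS != RHS

No, not on the curve


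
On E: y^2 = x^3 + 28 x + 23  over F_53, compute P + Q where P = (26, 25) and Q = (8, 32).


P != Q, so use the chord formula.
s = (y2 - y1) / (x2 - x1) = (7) / (35) mod 53 = 32
x3 = s^2 - x1 - x2 mod 53 = 32^2 - 26 - 8 = 36
y3 = s (x1 - x3) - y1 mod 53 = 32 * (26 - 36) - 25 = 26

P + Q = (36, 26)


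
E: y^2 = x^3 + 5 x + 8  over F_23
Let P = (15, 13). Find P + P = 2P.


Doubling: s = (3 x1^2 + a) / (2 y1)
s = (3*15^2 + 5) / (2*13) mod 23 = 12
x3 = s^2 - 2 x1 mod 23 = 12^2 - 2*15 = 22
y3 = s (x1 - x3) - y1 mod 23 = 12 * (15 - 22) - 13 = 18

2P = (22, 18)


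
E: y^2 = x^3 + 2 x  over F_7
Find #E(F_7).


For each x in F_7, count y with y^2 = x^3 + 2 x + 0 mod 7:
  x = 0: RHS = 0, y in [0]  -> 1 point(s)
  x = 4: RHS = 2, y in [3, 4]  -> 2 point(s)
  x = 5: RHS = 2, y in [3, 4]  -> 2 point(s)
  x = 6: RHS = 4, y in [2, 5]  -> 2 point(s)
Affine points: 7. Add the point at infinity: total = 8.

#E(F_7) = 8


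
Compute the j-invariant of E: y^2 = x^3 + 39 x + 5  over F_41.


Delta = -16(4 a^3 + 27 b^2) mod 41 = 3
-1728 * (4 a)^3 = -1728 * (4*39)^3 mod 41 = 38
j = 38 * 3^(-1) mod 41 = 40

j = 40 (mod 41)


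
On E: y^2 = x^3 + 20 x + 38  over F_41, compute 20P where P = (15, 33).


k = 20 = 10100_2 (binary, LSB first: 00101)
Double-and-add from P = (15, 33):
  bit 0 = 0: acc unchanged = O
  bit 1 = 0: acc unchanged = O
  bit 2 = 1: acc = O + (30, 2) = (30, 2)
  bit 3 = 0: acc unchanged = (30, 2)
  bit 4 = 1: acc = (30, 2) + (18, 11) = (32, 20)

20P = (32, 20)


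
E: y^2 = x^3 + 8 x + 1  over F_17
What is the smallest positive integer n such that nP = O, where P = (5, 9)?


Compute successive multiples of P until we hit O:
  1P = (5, 9)
  2P = (11, 3)
  3P = (2, 5)
  4P = (8, 4)
  5P = (3, 16)
  6P = (0, 16)
  7P = (16, 3)
  8P = (14, 16)
  ... (continuing to 19P)
  19P = O

ord(P) = 19


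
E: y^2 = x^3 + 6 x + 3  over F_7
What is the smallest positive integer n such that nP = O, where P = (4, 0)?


Compute successive multiples of P until we hit O:
  1P = (4, 0)
  2P = O

ord(P) = 2


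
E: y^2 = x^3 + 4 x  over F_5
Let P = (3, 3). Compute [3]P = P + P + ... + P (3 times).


k = 3 = 11_2 (binary, LSB first: 11)
Double-and-add from P = (3, 3):
  bit 0 = 1: acc = O + (3, 3) = (3, 3)
  bit 1 = 1: acc = (3, 3) + (0, 0) = (3, 2)

3P = (3, 2)


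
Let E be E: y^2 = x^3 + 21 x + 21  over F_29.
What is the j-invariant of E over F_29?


Delta = -16(4 a^3 + 27 b^2) mod 29 = 16
-1728 * (4 a)^3 = -1728 * (4*21)^3 mod 29 = 24
j = 24 * 16^(-1) mod 29 = 16

j = 16 (mod 29)


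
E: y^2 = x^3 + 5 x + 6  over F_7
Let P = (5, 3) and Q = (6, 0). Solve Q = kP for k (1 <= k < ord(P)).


Enumerate multiples of P until we hit Q = (6, 0):
  1P = (5, 3)
  2P = (6, 0)
Match found at i = 2.

k = 2


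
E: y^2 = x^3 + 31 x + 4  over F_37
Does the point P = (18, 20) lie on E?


Check whether y^2 = x^3 + 31 x + 4 (mod 37) for (x, y) = (18, 20).
LHS: y^2 = 20^2 mod 37 = 30
RHS: x^3 + 31 x + 4 = 18^3 + 31*18 + 4 mod 37 = 30
LHS = RHS

Yes, on the curve


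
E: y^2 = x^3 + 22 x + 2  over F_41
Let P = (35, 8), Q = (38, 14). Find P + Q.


P != Q, so use the chord formula.
s = (y2 - y1) / (x2 - x1) = (6) / (3) mod 41 = 2
x3 = s^2 - x1 - x2 mod 41 = 2^2 - 35 - 38 = 13
y3 = s (x1 - x3) - y1 mod 41 = 2 * (35 - 13) - 8 = 36

P + Q = (13, 36)


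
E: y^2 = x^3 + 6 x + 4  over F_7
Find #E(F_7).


For each x in F_7, count y with y^2 = x^3 + 6 x + 4 mod 7:
  x = 0: RHS = 4, y in [2, 5]  -> 2 point(s)
  x = 1: RHS = 4, y in [2, 5]  -> 2 point(s)
  x = 3: RHS = 0, y in [0]  -> 1 point(s)
  x = 4: RHS = 1, y in [1, 6]  -> 2 point(s)
  x = 6: RHS = 4, y in [2, 5]  -> 2 point(s)
Affine points: 9. Add the point at infinity: total = 10.

#E(F_7) = 10


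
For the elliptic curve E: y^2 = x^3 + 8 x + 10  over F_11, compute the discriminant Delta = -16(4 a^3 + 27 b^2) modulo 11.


4 a^3 + 27 b^2 = 4*8^3 + 27*10^2 = 2048 + 2700 = 4748
Delta = -16 * (4748) = -75968
Delta mod 11 = 9

Delta = 9 (mod 11)


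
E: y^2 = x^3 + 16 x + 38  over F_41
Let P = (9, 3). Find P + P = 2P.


Doubling: s = (3 x1^2 + a) / (2 y1)
s = (3*9^2 + 16) / (2*3) mod 41 = 9
x3 = s^2 - 2 x1 mod 41 = 9^2 - 2*9 = 22
y3 = s (x1 - x3) - y1 mod 41 = 9 * (9 - 22) - 3 = 3

2P = (22, 3)


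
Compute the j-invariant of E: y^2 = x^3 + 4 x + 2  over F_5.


Delta = -16(4 a^3 + 27 b^2) mod 5 = 1
-1728 * (4 a)^3 = -1728 * (4*4)^3 mod 5 = 2
j = 2 * 1^(-1) mod 5 = 2

j = 2 (mod 5)


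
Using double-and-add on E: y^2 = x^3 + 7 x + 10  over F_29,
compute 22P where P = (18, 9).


k = 22 = 10110_2 (binary, LSB first: 01101)
Double-and-add from P = (18, 9):
  bit 0 = 0: acc unchanged = O
  bit 1 = 1: acc = O + (26, 7) = (26, 7)
  bit 2 = 1: acc = (26, 7) + (19, 10) = (12, 16)
  bit 3 = 0: acc unchanged = (12, 16)
  bit 4 = 1: acc = (12, 16) + (7, 5) = (16, 10)

22P = (16, 10)


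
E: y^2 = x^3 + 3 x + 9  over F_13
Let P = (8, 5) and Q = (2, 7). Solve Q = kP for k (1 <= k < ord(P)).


Enumerate multiples of P until we hit Q = (2, 7):
  1P = (8, 5)
  2P = (10, 8)
  3P = (7, 3)
  4P = (2, 7)
Match found at i = 4.

k = 4


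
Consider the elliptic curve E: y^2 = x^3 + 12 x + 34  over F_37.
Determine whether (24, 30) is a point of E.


Check whether y^2 = x^3 + 12 x + 34 (mod 37) for (x, y) = (24, 30).
LHS: y^2 = 30^2 mod 37 = 12
RHS: x^3 + 12 x + 34 = 24^3 + 12*24 + 34 mod 37 = 12
LHS = RHS

Yes, on the curve


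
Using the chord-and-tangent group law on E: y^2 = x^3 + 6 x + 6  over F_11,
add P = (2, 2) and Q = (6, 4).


P != Q, so use the chord formula.
s = (y2 - y1) / (x2 - x1) = (2) / (4) mod 11 = 6
x3 = s^2 - x1 - x2 mod 11 = 6^2 - 2 - 6 = 6
y3 = s (x1 - x3) - y1 mod 11 = 6 * (2 - 6) - 2 = 7

P + Q = (6, 7)


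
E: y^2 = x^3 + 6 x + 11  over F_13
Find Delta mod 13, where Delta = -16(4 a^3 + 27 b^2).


4 a^3 + 27 b^2 = 4*6^3 + 27*11^2 = 864 + 3267 = 4131
Delta = -16 * (4131) = -66096
Delta mod 13 = 9

Delta = 9 (mod 13)


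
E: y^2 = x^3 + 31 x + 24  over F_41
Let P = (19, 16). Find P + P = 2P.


Doubling: s = (3 x1^2 + a) / (2 y1)
s = (3*19^2 + 31) / (2*16) mod 41 = 22
x3 = s^2 - 2 x1 mod 41 = 22^2 - 2*19 = 36
y3 = s (x1 - x3) - y1 mod 41 = 22 * (19 - 36) - 16 = 20

2P = (36, 20)


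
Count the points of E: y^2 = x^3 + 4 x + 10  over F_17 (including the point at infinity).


For each x in F_17, count y with y^2 = x^3 + 4 x + 10 mod 17:
  x = 1: RHS = 15, y in [7, 10]  -> 2 point(s)
  x = 2: RHS = 9, y in [3, 14]  -> 2 point(s)
  x = 3: RHS = 15, y in [7, 10]  -> 2 point(s)
  x = 5: RHS = 2, y in [6, 11]  -> 2 point(s)
  x = 10: RHS = 13, y in [8, 9]  -> 2 point(s)
  x = 11: RHS = 8, y in [5, 12]  -> 2 point(s)
  x = 12: RHS = 1, y in [1, 16]  -> 2 point(s)
  x = 13: RHS = 15, y in [7, 10]  -> 2 point(s)
Affine points: 16. Add the point at infinity: total = 17.

#E(F_17) = 17


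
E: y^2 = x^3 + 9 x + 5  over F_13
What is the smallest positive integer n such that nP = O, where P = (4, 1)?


Compute successive multiples of P until we hit O:
  1P = (4, 1)
  2P = (8, 2)
  3P = (10, 4)
  4P = (9, 3)
  5P = (9, 10)
  6P = (10, 9)
  7P = (8, 11)
  8P = (4, 12)
  ... (continuing to 9P)
  9P = O

ord(P) = 9


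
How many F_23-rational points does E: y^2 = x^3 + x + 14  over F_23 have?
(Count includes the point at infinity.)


For each x in F_23, count y with y^2 = x^3 + 1 x + 14 mod 23:
  x = 1: RHS = 16, y in [4, 19]  -> 2 point(s)
  x = 2: RHS = 1, y in [1, 22]  -> 2 point(s)
  x = 4: RHS = 13, y in [6, 17]  -> 2 point(s)
  x = 5: RHS = 6, y in [11, 12]  -> 2 point(s)
  x = 6: RHS = 6, y in [11, 12]  -> 2 point(s)
  x = 9: RHS = 16, y in [4, 19]  -> 2 point(s)
  x = 10: RHS = 12, y in [9, 14]  -> 2 point(s)
  x = 12: RHS = 6, y in [11, 12]  -> 2 point(s)
  x = 13: RHS = 16, y in [4, 19]  -> 2 point(s)
  x = 14: RHS = 12, y in [9, 14]  -> 2 point(s)
  x = 15: RHS = 0, y in [0]  -> 1 point(s)
  x = 16: RHS = 9, y in [3, 20]  -> 2 point(s)
  x = 21: RHS = 4, y in [2, 21]  -> 2 point(s)
  x = 22: RHS = 12, y in [9, 14]  -> 2 point(s)
Affine points: 27. Add the point at infinity: total = 28.

#E(F_23) = 28


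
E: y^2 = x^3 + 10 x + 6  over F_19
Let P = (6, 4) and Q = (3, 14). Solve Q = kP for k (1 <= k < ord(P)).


Enumerate multiples of P until we hit Q = (3, 14):
  1P = (6, 4)
  2P = (12, 12)
  3P = (7, 1)
  4P = (15, 4)
  5P = (17, 15)
  6P = (16, 5)
  7P = (1, 6)
  8P = (0, 5)
  9P = (3, 5)
  10P = (8, 3)
  11P = (10, 17)
  12P = (10, 2)
  13P = (8, 16)
  14P = (3, 14)
Match found at i = 14.

k = 14


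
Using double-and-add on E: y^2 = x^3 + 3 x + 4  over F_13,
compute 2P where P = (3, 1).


k = 2 = 10_2 (binary, LSB first: 01)
Double-and-add from P = (3, 1):
  bit 0 = 0: acc unchanged = O
  bit 1 = 1: acc = O + (11, 9) = (11, 9)

2P = (11, 9)


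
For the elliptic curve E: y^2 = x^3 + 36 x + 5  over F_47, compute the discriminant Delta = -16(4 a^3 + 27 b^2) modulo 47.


4 a^3 + 27 b^2 = 4*36^3 + 27*5^2 = 186624 + 675 = 187299
Delta = -16 * (187299) = -2996784
Delta mod 47 = 30

Delta = 30 (mod 47)


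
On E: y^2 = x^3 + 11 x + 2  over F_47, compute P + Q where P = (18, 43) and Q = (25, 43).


P != Q, so use the chord formula.
s = (y2 - y1) / (x2 - x1) = (0) / (7) mod 47 = 0
x3 = s^2 - x1 - x2 mod 47 = 0^2 - 18 - 25 = 4
y3 = s (x1 - x3) - y1 mod 47 = 0 * (18 - 4) - 43 = 4

P + Q = (4, 4)


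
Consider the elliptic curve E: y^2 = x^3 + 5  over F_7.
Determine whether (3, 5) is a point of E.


Check whether y^2 = x^3 + 0 x + 5 (mod 7) for (x, y) = (3, 5).
LHS: y^2 = 5^2 mod 7 = 4
RHS: x^3 + 0 x + 5 = 3^3 + 0*3 + 5 mod 7 = 4
LHS = RHS

Yes, on the curve


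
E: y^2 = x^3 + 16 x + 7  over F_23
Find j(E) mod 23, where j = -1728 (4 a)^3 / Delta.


Delta = -16(4 a^3 + 27 b^2) mod 23 = 2
-1728 * (4 a)^3 = -1728 * (4*16)^3 mod 23 = 7
j = 7 * 2^(-1) mod 23 = 15

j = 15 (mod 23)


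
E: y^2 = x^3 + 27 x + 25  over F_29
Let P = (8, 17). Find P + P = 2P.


Doubling: s = (3 x1^2 + a) / (2 y1)
s = (3*8^2 + 27) / (2*17) mod 29 = 9
x3 = s^2 - 2 x1 mod 29 = 9^2 - 2*8 = 7
y3 = s (x1 - x3) - y1 mod 29 = 9 * (8 - 7) - 17 = 21

2P = (7, 21)


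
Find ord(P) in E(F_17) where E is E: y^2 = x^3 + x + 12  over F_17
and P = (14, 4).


Compute successive multiples of P until we hit O:
  1P = (14, 4)
  2P = (14, 13)
  3P = O

ord(P) = 3


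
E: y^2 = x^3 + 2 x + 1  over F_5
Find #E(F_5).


For each x in F_5, count y with y^2 = x^3 + 2 x + 1 mod 5:
  x = 0: RHS = 1, y in [1, 4]  -> 2 point(s)
  x = 1: RHS = 4, y in [2, 3]  -> 2 point(s)
  x = 3: RHS = 4, y in [2, 3]  -> 2 point(s)
Affine points: 6. Add the point at infinity: total = 7.

#E(F_5) = 7


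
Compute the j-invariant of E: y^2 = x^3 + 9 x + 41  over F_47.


Delta = -16(4 a^3 + 27 b^2) mod 47 = 20
-1728 * (4 a)^3 = -1728 * (4*9)^3 mod 47 = 23
j = 23 * 20^(-1) mod 47 = 27

j = 27 (mod 47)


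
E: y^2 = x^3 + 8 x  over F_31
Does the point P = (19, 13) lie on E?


Check whether y^2 = x^3 + 8 x + 0 (mod 31) for (x, y) = (19, 13).
LHS: y^2 = 13^2 mod 31 = 14
RHS: x^3 + 8 x + 0 = 19^3 + 8*19 + 0 mod 31 = 5
LHS != RHS

No, not on the curve


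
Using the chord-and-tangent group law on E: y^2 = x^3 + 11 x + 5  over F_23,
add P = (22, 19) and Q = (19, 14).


P != Q, so use the chord formula.
s = (y2 - y1) / (x2 - x1) = (18) / (20) mod 23 = 17
x3 = s^2 - x1 - x2 mod 23 = 17^2 - 22 - 19 = 18
y3 = s (x1 - x3) - y1 mod 23 = 17 * (22 - 18) - 19 = 3

P + Q = (18, 3)


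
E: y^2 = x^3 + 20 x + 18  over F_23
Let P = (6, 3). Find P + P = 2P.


Doubling: s = (3 x1^2 + a) / (2 y1)
s = (3*6^2 + 20) / (2*3) mod 23 = 6
x3 = s^2 - 2 x1 mod 23 = 6^2 - 2*6 = 1
y3 = s (x1 - x3) - y1 mod 23 = 6 * (6 - 1) - 3 = 4

2P = (1, 4)


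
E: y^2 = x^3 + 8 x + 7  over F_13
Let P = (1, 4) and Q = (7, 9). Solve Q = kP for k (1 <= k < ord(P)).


Enumerate multiples of P until we hit Q = (7, 9):
  1P = (1, 4)
  2P = (7, 4)
  3P = (5, 9)
  4P = (11, 3)
  5P = (4, 8)
  6P = (4, 5)
  7P = (11, 10)
  8P = (5, 4)
  9P = (7, 9)
Match found at i = 9.

k = 9


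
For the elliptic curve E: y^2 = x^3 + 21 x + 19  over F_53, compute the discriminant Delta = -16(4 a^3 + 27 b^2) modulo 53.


4 a^3 + 27 b^2 = 4*21^3 + 27*19^2 = 37044 + 9747 = 46791
Delta = -16 * (46791) = -748656
Delta mod 53 = 22

Delta = 22 (mod 53)


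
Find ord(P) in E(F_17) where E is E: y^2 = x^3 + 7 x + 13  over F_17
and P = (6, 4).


Compute successive multiples of P until we hit O:
  1P = (6, 4)
  2P = (1, 2)
  3P = (2, 1)
  4P = (0, 9)
  5P = (15, 12)
  6P = (14, 4)
  7P = (14, 13)
  8P = (15, 5)
  ... (continuing to 13P)
  13P = O

ord(P) = 13


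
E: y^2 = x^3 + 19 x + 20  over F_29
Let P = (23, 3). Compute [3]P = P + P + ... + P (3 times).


k = 3 = 11_2 (binary, LSB first: 11)
Double-and-add from P = (23, 3):
  bit 0 = 1: acc = O + (23, 3) = (23, 3)
  bit 1 = 1: acc = (23, 3) + (21, 20) = (21, 9)

3P = (21, 9)


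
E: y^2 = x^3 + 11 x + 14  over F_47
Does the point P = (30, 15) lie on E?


Check whether y^2 = x^3 + 11 x + 14 (mod 47) for (x, y) = (30, 15).
LHS: y^2 = 15^2 mod 47 = 37
RHS: x^3 + 11 x + 14 = 30^3 + 11*30 + 14 mod 47 = 37
LHS = RHS

Yes, on the curve


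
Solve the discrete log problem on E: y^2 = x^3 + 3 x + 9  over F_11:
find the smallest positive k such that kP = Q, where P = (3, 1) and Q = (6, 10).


Enumerate multiples of P until we hit Q = (6, 10):
  1P = (3, 1)
  2P = (10, 4)
  3P = (2, 1)
  4P = (6, 10)
Match found at i = 4.

k = 4


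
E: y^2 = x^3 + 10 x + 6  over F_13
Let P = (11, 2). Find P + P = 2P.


Doubling: s = (3 x1^2 + a) / (2 y1)
s = (3*11^2 + 10) / (2*2) mod 13 = 12
x3 = s^2 - 2 x1 mod 13 = 12^2 - 2*11 = 5
y3 = s (x1 - x3) - y1 mod 13 = 12 * (11 - 5) - 2 = 5

2P = (5, 5)


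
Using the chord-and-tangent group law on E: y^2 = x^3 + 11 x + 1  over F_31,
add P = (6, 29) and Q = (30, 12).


P != Q, so use the chord formula.
s = (y2 - y1) / (x2 - x1) = (14) / (24) mod 31 = 29
x3 = s^2 - x1 - x2 mod 31 = 29^2 - 6 - 30 = 30
y3 = s (x1 - x3) - y1 mod 31 = 29 * (6 - 30) - 29 = 19

P + Q = (30, 19)


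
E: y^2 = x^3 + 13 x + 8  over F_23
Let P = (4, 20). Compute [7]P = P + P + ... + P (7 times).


k = 7 = 111_2 (binary, LSB first: 111)
Double-and-add from P = (4, 20):
  bit 0 = 1: acc = O + (4, 20) = (4, 20)
  bit 1 = 1: acc = (4, 20) + (4, 3) = O
  bit 2 = 1: acc = O + (4, 20) = (4, 20)

7P = (4, 20)


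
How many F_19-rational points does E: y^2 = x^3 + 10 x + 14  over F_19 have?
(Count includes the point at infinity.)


For each x in F_19, count y with y^2 = x^3 + 10 x + 14 mod 19:
  x = 1: RHS = 6, y in [5, 14]  -> 2 point(s)
  x = 2: RHS = 4, y in [2, 17]  -> 2 point(s)
  x = 4: RHS = 4, y in [2, 17]  -> 2 point(s)
  x = 6: RHS = 5, y in [9, 10]  -> 2 point(s)
  x = 7: RHS = 9, y in [3, 16]  -> 2 point(s)
  x = 8: RHS = 17, y in [6, 13]  -> 2 point(s)
  x = 9: RHS = 16, y in [4, 15]  -> 2 point(s)
  x = 11: RHS = 11, y in [7, 12]  -> 2 point(s)
  x = 12: RHS = 0, y in [0]  -> 1 point(s)
  x = 13: RHS = 4, y in [2, 17]  -> 2 point(s)
  x = 15: RHS = 5, y in [9, 10]  -> 2 point(s)
  x = 17: RHS = 5, y in [9, 10]  -> 2 point(s)
Affine points: 23. Add the point at infinity: total = 24.

#E(F_19) = 24


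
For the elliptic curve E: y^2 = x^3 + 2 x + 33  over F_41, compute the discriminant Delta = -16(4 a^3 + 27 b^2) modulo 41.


4 a^3 + 27 b^2 = 4*2^3 + 27*33^2 = 32 + 29403 = 29435
Delta = -16 * (29435) = -470960
Delta mod 41 = 7

Delta = 7 (mod 41)


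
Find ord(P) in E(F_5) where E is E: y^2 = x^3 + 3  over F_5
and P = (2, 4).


Compute successive multiples of P until we hit O:
  1P = (2, 4)
  2P = (2, 1)
  3P = O

ord(P) = 3


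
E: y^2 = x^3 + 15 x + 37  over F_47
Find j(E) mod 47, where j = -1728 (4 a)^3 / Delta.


Delta = -16(4 a^3 + 27 b^2) mod 47 = 5
-1728 * (4 a)^3 = -1728 * (4*15)^3 mod 47 = 9
j = 9 * 5^(-1) mod 47 = 30

j = 30 (mod 47)


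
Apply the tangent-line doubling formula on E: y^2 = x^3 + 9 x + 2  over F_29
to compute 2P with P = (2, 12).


Doubling: s = (3 x1^2 + a) / (2 y1)
s = (3*2^2 + 9) / (2*12) mod 29 = 19
x3 = s^2 - 2 x1 mod 29 = 19^2 - 2*2 = 9
y3 = s (x1 - x3) - y1 mod 29 = 19 * (2 - 9) - 12 = 0

2P = (9, 0)


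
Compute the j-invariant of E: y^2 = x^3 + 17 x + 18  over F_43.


Delta = -16(4 a^3 + 27 b^2) mod 43 = 24
-1728 * (4 a)^3 = -1728 * (4*17)^3 mod 43 = 1
j = 1 * 24^(-1) mod 43 = 9

j = 9 (mod 43)


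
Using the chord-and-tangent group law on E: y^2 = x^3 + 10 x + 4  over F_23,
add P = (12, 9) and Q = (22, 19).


P != Q, so use the chord formula.
s = (y2 - y1) / (x2 - x1) = (10) / (10) mod 23 = 1
x3 = s^2 - x1 - x2 mod 23 = 1^2 - 12 - 22 = 13
y3 = s (x1 - x3) - y1 mod 23 = 1 * (12 - 13) - 9 = 13

P + Q = (13, 13)


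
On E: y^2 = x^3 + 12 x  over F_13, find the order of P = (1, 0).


Compute successive multiples of P until we hit O:
  1P = (1, 0)
  2P = O

ord(P) = 2


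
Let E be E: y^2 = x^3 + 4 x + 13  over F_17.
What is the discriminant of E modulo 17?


4 a^3 + 27 b^2 = 4*4^3 + 27*13^2 = 256 + 4563 = 4819
Delta = -16 * (4819) = -77104
Delta mod 17 = 8

Delta = 8 (mod 17)


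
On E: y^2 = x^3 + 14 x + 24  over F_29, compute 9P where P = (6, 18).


k = 9 = 1001_2 (binary, LSB first: 1001)
Double-and-add from P = (6, 18):
  bit 0 = 1: acc = O + (6, 18) = (6, 18)
  bit 1 = 0: acc unchanged = (6, 18)
  bit 2 = 0: acc unchanged = (6, 18)
  bit 3 = 1: acc = (6, 18) + (4, 17) = (12, 8)

9P = (12, 8)


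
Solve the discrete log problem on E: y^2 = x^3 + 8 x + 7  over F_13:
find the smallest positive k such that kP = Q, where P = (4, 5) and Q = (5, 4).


Enumerate multiples of P until we hit Q = (5, 4):
  1P = (4, 5)
  2P = (1, 4)
  3P = (11, 10)
  4P = (7, 4)
  5P = (5, 4)
Match found at i = 5.

k = 5


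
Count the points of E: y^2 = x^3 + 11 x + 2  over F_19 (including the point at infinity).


For each x in F_19, count y with y^2 = x^3 + 11 x + 2 mod 19:
  x = 3: RHS = 5, y in [9, 10]  -> 2 point(s)
  x = 5: RHS = 11, y in [7, 12]  -> 2 point(s)
  x = 7: RHS = 4, y in [2, 17]  -> 2 point(s)
  x = 12: RHS = 0, y in [0]  -> 1 point(s)
  x = 13: RHS = 5, y in [9, 10]  -> 2 point(s)
  x = 18: RHS = 9, y in [3, 16]  -> 2 point(s)
Affine points: 11. Add the point at infinity: total = 12.

#E(F_19) = 12


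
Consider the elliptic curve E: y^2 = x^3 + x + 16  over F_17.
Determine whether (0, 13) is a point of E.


Check whether y^2 = x^3 + 1 x + 16 (mod 17) for (x, y) = (0, 13).
LHS: y^2 = 13^2 mod 17 = 16
RHS: x^3 + 1 x + 16 = 0^3 + 1*0 + 16 mod 17 = 16
LHS = RHS

Yes, on the curve


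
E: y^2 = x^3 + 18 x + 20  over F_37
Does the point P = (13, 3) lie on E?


Check whether y^2 = x^3 + 18 x + 20 (mod 37) for (x, y) = (13, 3).
LHS: y^2 = 3^2 mod 37 = 9
RHS: x^3 + 18 x + 20 = 13^3 + 18*13 + 20 mod 37 = 9
LHS = RHS

Yes, on the curve


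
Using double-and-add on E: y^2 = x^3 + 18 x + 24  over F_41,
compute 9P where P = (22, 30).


k = 9 = 1001_2 (binary, LSB first: 1001)
Double-and-add from P = (22, 30):
  bit 0 = 1: acc = O + (22, 30) = (22, 30)
  bit 1 = 0: acc unchanged = (22, 30)
  bit 2 = 0: acc unchanged = (22, 30)
  bit 3 = 1: acc = (22, 30) + (11, 35) = (16, 12)

9P = (16, 12)


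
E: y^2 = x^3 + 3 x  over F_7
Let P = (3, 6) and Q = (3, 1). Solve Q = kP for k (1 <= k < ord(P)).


Enumerate multiples of P until we hit Q = (3, 1):
  1P = (3, 6)
  2P = (2, 0)
  3P = (3, 1)
Match found at i = 3.

k = 3


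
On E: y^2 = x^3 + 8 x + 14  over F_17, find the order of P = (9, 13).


Compute successive multiples of P until we hit O:
  1P = (9, 13)
  2P = (12, 11)
  3P = (4, 12)
  4P = (2, 2)
  5P = (5, 3)
  6P = (5, 14)
  7P = (2, 15)
  8P = (4, 5)
  ... (continuing to 11P)
  11P = O

ord(P) = 11


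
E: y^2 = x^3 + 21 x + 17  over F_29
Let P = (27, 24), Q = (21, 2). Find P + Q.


P != Q, so use the chord formula.
s = (y2 - y1) / (x2 - x1) = (7) / (23) mod 29 = 23
x3 = s^2 - x1 - x2 mod 29 = 23^2 - 27 - 21 = 17
y3 = s (x1 - x3) - y1 mod 29 = 23 * (27 - 17) - 24 = 3

P + Q = (17, 3)


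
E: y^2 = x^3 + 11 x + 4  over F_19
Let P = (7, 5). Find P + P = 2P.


Doubling: s = (3 x1^2 + a) / (2 y1)
s = (3*7^2 + 11) / (2*5) mod 19 = 12
x3 = s^2 - 2 x1 mod 19 = 12^2 - 2*7 = 16
y3 = s (x1 - x3) - y1 mod 19 = 12 * (7 - 16) - 5 = 1

2P = (16, 1)


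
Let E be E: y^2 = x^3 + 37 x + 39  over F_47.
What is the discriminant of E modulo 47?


4 a^3 + 27 b^2 = 4*37^3 + 27*39^2 = 202612 + 41067 = 243679
Delta = -16 * (243679) = -3898864
Delta mod 47 = 21

Delta = 21 (mod 47)


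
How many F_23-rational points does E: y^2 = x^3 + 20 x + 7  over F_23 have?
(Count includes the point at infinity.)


For each x in F_23, count y with y^2 = x^3 + 20 x + 7 mod 23:
  x = 2: RHS = 9, y in [3, 20]  -> 2 point(s)
  x = 3: RHS = 2, y in [5, 18]  -> 2 point(s)
  x = 4: RHS = 13, y in [6, 17]  -> 2 point(s)
  x = 5: RHS = 2, y in [5, 18]  -> 2 point(s)
  x = 8: RHS = 12, y in [9, 14]  -> 2 point(s)
  x = 13: RHS = 3, y in [7, 16]  -> 2 point(s)
  x = 14: RHS = 18, y in [8, 15]  -> 2 point(s)
  x = 15: RHS = 2, y in [5, 18]  -> 2 point(s)
  x = 17: RHS = 16, y in [4, 19]  -> 2 point(s)
  x = 18: RHS = 12, y in [9, 14]  -> 2 point(s)
  x = 19: RHS = 1, y in [1, 22]  -> 2 point(s)
  x = 20: RHS = 12, y in [9, 14]  -> 2 point(s)
  x = 22: RHS = 9, y in [3, 20]  -> 2 point(s)
Affine points: 26. Add the point at infinity: total = 27.

#E(F_23) = 27


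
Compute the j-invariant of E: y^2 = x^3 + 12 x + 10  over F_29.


Delta = -16(4 a^3 + 27 b^2) mod 29 = 24
-1728 * (4 a)^3 = -1728 * (4*12)^3 mod 29 = 6
j = 6 * 24^(-1) mod 29 = 22

j = 22 (mod 29)


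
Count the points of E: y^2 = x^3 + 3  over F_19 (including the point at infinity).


For each x in F_19, count y with y^2 = x^3 + 0 x + 3 mod 19:
  x = 1: RHS = 4, y in [2, 17]  -> 2 point(s)
  x = 2: RHS = 11, y in [7, 12]  -> 2 point(s)
  x = 3: RHS = 11, y in [7, 12]  -> 2 point(s)
  x = 7: RHS = 4, y in [2, 17]  -> 2 point(s)
  x = 11: RHS = 4, y in [2, 17]  -> 2 point(s)
  x = 14: RHS = 11, y in [7, 12]  -> 2 point(s)
Affine points: 12. Add the point at infinity: total = 13.

#E(F_19) = 13


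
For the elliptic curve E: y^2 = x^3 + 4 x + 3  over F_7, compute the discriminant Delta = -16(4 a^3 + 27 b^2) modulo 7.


4 a^3 + 27 b^2 = 4*4^3 + 27*3^2 = 256 + 243 = 499
Delta = -16 * (499) = -7984
Delta mod 7 = 3

Delta = 3 (mod 7)


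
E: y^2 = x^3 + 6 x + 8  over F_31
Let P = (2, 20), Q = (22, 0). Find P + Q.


P != Q, so use the chord formula.
s = (y2 - y1) / (x2 - x1) = (11) / (20) mod 31 = 30
x3 = s^2 - x1 - x2 mod 31 = 30^2 - 2 - 22 = 8
y3 = s (x1 - x3) - y1 mod 31 = 30 * (2 - 8) - 20 = 17

P + Q = (8, 17)


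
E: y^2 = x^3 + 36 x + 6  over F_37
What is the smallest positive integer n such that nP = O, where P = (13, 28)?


Compute successive multiples of P until we hit O:
  1P = (13, 28)
  2P = (32, 21)
  3P = (3, 17)
  4P = (10, 16)
  5P = (30, 15)
  6P = (28, 27)
  7P = (21, 12)
  8P = (7, 34)
  ... (continuing to 28P)
  28P = O

ord(P) = 28


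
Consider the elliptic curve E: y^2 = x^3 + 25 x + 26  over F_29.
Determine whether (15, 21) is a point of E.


Check whether y^2 = x^3 + 25 x + 26 (mod 29) for (x, y) = (15, 21).
LHS: y^2 = 21^2 mod 29 = 6
RHS: x^3 + 25 x + 26 = 15^3 + 25*15 + 26 mod 29 = 6
LHS = RHS

Yes, on the curve


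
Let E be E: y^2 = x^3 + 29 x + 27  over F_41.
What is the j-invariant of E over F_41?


Delta = -16(4 a^3 + 27 b^2) mod 41 = 8
-1728 * (4 a)^3 = -1728 * (4*29)^3 mod 41 = 8
j = 8 * 8^(-1) mod 41 = 1

j = 1 (mod 41)


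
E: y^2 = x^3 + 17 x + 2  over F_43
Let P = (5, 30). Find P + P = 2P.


Doubling: s = (3 x1^2 + a) / (2 y1)
s = (3*5^2 + 17) / (2*30) mod 43 = 13
x3 = s^2 - 2 x1 mod 43 = 13^2 - 2*5 = 30
y3 = s (x1 - x3) - y1 mod 43 = 13 * (5 - 30) - 30 = 32

2P = (30, 32)


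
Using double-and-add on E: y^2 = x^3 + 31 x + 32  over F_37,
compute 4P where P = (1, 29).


k = 4 = 100_2 (binary, LSB first: 001)
Double-and-add from P = (1, 29):
  bit 0 = 0: acc unchanged = O
  bit 1 = 0: acc unchanged = O
  bit 2 = 1: acc = O + (3, 2) = (3, 2)

4P = (3, 2)


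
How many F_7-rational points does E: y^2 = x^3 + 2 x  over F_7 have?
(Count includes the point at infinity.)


For each x in F_7, count y with y^2 = x^3 + 2 x + 0 mod 7:
  x = 0: RHS = 0, y in [0]  -> 1 point(s)
  x = 4: RHS = 2, y in [3, 4]  -> 2 point(s)
  x = 5: RHS = 2, y in [3, 4]  -> 2 point(s)
  x = 6: RHS = 4, y in [2, 5]  -> 2 point(s)
Affine points: 7. Add the point at infinity: total = 8.

#E(F_7) = 8


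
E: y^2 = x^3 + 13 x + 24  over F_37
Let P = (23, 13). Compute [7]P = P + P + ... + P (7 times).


k = 7 = 111_2 (binary, LSB first: 111)
Double-and-add from P = (23, 13):
  bit 0 = 1: acc = O + (23, 13) = (23, 13)
  bit 1 = 1: acc = (23, 13) + (25, 29) = (16, 6)
  bit 2 = 1: acc = (16, 6) + (36, 11) = (29, 0)

7P = (29, 0)
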